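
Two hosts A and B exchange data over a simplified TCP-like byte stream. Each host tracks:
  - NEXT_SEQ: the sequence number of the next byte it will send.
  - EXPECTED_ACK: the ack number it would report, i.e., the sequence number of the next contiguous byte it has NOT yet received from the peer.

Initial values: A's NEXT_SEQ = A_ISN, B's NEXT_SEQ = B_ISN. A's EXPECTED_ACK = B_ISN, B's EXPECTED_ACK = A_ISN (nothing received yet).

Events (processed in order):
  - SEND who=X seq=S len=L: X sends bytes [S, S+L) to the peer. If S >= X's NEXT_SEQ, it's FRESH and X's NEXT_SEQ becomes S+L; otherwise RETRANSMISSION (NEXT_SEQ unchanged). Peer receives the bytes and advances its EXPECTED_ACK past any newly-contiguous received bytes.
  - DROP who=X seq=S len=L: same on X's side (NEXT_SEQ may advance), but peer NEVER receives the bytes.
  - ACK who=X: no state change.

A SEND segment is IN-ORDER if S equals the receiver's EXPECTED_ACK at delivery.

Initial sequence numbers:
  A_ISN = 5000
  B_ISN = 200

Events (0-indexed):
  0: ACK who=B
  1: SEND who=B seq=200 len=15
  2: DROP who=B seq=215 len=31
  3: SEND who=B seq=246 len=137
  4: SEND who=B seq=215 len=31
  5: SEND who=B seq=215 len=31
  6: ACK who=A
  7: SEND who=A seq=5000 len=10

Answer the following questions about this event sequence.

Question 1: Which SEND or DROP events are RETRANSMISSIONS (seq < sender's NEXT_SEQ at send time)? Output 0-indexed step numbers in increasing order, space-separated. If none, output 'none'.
Answer: 4 5

Derivation:
Step 1: SEND seq=200 -> fresh
Step 2: DROP seq=215 -> fresh
Step 3: SEND seq=246 -> fresh
Step 4: SEND seq=215 -> retransmit
Step 5: SEND seq=215 -> retransmit
Step 7: SEND seq=5000 -> fresh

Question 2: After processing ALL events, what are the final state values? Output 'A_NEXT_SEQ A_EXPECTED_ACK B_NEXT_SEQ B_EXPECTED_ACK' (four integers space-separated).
Answer: 5010 383 383 5010

Derivation:
After event 0: A_seq=5000 A_ack=200 B_seq=200 B_ack=5000
After event 1: A_seq=5000 A_ack=215 B_seq=215 B_ack=5000
After event 2: A_seq=5000 A_ack=215 B_seq=246 B_ack=5000
After event 3: A_seq=5000 A_ack=215 B_seq=383 B_ack=5000
After event 4: A_seq=5000 A_ack=383 B_seq=383 B_ack=5000
After event 5: A_seq=5000 A_ack=383 B_seq=383 B_ack=5000
After event 6: A_seq=5000 A_ack=383 B_seq=383 B_ack=5000
After event 7: A_seq=5010 A_ack=383 B_seq=383 B_ack=5010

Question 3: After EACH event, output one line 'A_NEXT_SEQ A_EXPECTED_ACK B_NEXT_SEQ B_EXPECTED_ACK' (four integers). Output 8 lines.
5000 200 200 5000
5000 215 215 5000
5000 215 246 5000
5000 215 383 5000
5000 383 383 5000
5000 383 383 5000
5000 383 383 5000
5010 383 383 5010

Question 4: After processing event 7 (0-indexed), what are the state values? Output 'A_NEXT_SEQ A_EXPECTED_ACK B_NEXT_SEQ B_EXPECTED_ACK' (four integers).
After event 0: A_seq=5000 A_ack=200 B_seq=200 B_ack=5000
After event 1: A_seq=5000 A_ack=215 B_seq=215 B_ack=5000
After event 2: A_seq=5000 A_ack=215 B_seq=246 B_ack=5000
After event 3: A_seq=5000 A_ack=215 B_seq=383 B_ack=5000
After event 4: A_seq=5000 A_ack=383 B_seq=383 B_ack=5000
After event 5: A_seq=5000 A_ack=383 B_seq=383 B_ack=5000
After event 6: A_seq=5000 A_ack=383 B_seq=383 B_ack=5000
After event 7: A_seq=5010 A_ack=383 B_seq=383 B_ack=5010

5010 383 383 5010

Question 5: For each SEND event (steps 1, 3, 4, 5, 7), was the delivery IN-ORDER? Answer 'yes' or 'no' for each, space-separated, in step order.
Step 1: SEND seq=200 -> in-order
Step 3: SEND seq=246 -> out-of-order
Step 4: SEND seq=215 -> in-order
Step 5: SEND seq=215 -> out-of-order
Step 7: SEND seq=5000 -> in-order

Answer: yes no yes no yes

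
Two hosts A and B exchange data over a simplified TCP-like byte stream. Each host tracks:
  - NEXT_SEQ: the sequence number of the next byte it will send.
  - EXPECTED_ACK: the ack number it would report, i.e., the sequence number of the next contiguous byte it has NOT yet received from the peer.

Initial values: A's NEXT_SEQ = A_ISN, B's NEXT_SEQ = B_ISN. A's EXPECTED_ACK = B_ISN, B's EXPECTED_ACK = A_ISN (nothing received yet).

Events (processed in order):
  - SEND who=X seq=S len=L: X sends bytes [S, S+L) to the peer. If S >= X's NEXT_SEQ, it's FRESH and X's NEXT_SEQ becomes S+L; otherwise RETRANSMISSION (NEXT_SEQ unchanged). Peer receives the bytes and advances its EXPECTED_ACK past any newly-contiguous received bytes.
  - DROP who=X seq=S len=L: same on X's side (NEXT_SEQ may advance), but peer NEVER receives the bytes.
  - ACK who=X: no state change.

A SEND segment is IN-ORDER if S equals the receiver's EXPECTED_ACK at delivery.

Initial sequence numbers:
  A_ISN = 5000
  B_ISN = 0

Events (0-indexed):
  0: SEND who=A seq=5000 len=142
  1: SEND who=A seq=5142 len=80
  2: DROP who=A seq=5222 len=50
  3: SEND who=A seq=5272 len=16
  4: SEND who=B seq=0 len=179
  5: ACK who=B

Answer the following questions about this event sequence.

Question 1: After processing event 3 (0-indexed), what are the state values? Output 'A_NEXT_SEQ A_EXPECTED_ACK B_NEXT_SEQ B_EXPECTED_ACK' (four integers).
After event 0: A_seq=5142 A_ack=0 B_seq=0 B_ack=5142
After event 1: A_seq=5222 A_ack=0 B_seq=0 B_ack=5222
After event 2: A_seq=5272 A_ack=0 B_seq=0 B_ack=5222
After event 3: A_seq=5288 A_ack=0 B_seq=0 B_ack=5222

5288 0 0 5222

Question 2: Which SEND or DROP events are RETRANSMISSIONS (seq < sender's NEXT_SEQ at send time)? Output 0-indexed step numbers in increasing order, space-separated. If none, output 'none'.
Answer: none

Derivation:
Step 0: SEND seq=5000 -> fresh
Step 1: SEND seq=5142 -> fresh
Step 2: DROP seq=5222 -> fresh
Step 3: SEND seq=5272 -> fresh
Step 4: SEND seq=0 -> fresh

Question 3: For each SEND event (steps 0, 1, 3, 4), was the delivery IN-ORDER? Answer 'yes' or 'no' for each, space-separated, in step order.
Step 0: SEND seq=5000 -> in-order
Step 1: SEND seq=5142 -> in-order
Step 3: SEND seq=5272 -> out-of-order
Step 4: SEND seq=0 -> in-order

Answer: yes yes no yes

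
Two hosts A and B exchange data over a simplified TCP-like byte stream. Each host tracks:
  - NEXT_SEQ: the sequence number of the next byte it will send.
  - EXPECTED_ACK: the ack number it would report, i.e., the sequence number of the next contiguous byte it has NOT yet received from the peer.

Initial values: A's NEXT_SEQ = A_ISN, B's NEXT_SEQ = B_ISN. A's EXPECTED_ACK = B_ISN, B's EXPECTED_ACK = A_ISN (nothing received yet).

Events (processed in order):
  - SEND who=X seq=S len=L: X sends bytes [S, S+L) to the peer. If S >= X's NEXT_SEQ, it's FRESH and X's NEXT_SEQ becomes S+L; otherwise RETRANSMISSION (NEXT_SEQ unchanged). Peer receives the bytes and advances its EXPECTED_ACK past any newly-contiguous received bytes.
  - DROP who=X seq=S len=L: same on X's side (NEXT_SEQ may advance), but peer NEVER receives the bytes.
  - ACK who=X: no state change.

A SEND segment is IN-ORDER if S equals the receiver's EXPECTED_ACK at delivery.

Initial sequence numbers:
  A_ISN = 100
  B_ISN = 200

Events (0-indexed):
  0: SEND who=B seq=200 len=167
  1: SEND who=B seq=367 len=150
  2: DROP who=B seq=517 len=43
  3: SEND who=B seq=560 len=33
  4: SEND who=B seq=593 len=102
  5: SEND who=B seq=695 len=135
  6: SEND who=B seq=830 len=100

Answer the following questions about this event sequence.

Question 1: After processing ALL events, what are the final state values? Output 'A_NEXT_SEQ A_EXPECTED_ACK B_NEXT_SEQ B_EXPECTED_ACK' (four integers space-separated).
After event 0: A_seq=100 A_ack=367 B_seq=367 B_ack=100
After event 1: A_seq=100 A_ack=517 B_seq=517 B_ack=100
After event 2: A_seq=100 A_ack=517 B_seq=560 B_ack=100
After event 3: A_seq=100 A_ack=517 B_seq=593 B_ack=100
After event 4: A_seq=100 A_ack=517 B_seq=695 B_ack=100
After event 5: A_seq=100 A_ack=517 B_seq=830 B_ack=100
After event 6: A_seq=100 A_ack=517 B_seq=930 B_ack=100

Answer: 100 517 930 100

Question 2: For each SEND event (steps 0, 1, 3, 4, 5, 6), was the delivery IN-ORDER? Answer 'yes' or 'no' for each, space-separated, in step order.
Step 0: SEND seq=200 -> in-order
Step 1: SEND seq=367 -> in-order
Step 3: SEND seq=560 -> out-of-order
Step 4: SEND seq=593 -> out-of-order
Step 5: SEND seq=695 -> out-of-order
Step 6: SEND seq=830 -> out-of-order

Answer: yes yes no no no no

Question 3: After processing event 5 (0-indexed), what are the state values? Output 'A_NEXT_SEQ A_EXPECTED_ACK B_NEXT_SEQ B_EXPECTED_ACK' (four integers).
After event 0: A_seq=100 A_ack=367 B_seq=367 B_ack=100
After event 1: A_seq=100 A_ack=517 B_seq=517 B_ack=100
After event 2: A_seq=100 A_ack=517 B_seq=560 B_ack=100
After event 3: A_seq=100 A_ack=517 B_seq=593 B_ack=100
After event 4: A_seq=100 A_ack=517 B_seq=695 B_ack=100
After event 5: A_seq=100 A_ack=517 B_seq=830 B_ack=100

100 517 830 100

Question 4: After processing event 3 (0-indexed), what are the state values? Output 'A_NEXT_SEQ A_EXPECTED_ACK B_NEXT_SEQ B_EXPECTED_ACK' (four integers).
After event 0: A_seq=100 A_ack=367 B_seq=367 B_ack=100
After event 1: A_seq=100 A_ack=517 B_seq=517 B_ack=100
After event 2: A_seq=100 A_ack=517 B_seq=560 B_ack=100
After event 3: A_seq=100 A_ack=517 B_seq=593 B_ack=100

100 517 593 100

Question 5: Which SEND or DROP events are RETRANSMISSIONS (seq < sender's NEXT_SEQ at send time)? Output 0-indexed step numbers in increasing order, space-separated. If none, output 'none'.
Step 0: SEND seq=200 -> fresh
Step 1: SEND seq=367 -> fresh
Step 2: DROP seq=517 -> fresh
Step 3: SEND seq=560 -> fresh
Step 4: SEND seq=593 -> fresh
Step 5: SEND seq=695 -> fresh
Step 6: SEND seq=830 -> fresh

Answer: none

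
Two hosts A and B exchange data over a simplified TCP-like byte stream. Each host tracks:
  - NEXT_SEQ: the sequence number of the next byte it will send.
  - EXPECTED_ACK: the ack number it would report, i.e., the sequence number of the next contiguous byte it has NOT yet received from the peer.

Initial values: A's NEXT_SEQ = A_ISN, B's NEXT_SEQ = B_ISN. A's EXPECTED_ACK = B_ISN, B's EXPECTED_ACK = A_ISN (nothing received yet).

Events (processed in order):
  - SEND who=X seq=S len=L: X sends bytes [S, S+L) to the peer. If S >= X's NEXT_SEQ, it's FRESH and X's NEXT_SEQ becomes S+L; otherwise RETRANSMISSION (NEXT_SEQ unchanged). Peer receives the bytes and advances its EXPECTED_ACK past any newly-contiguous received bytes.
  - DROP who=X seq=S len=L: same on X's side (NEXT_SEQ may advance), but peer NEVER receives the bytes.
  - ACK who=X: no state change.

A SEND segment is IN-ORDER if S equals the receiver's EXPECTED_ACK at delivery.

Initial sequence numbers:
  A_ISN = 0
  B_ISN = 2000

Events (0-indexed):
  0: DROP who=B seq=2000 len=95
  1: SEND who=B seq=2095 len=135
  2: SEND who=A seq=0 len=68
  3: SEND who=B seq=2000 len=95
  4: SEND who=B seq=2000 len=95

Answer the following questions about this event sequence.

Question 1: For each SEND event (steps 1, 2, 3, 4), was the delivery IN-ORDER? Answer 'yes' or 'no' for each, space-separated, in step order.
Answer: no yes yes no

Derivation:
Step 1: SEND seq=2095 -> out-of-order
Step 2: SEND seq=0 -> in-order
Step 3: SEND seq=2000 -> in-order
Step 4: SEND seq=2000 -> out-of-order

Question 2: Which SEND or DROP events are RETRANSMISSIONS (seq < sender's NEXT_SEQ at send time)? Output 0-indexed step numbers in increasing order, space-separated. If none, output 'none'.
Answer: 3 4

Derivation:
Step 0: DROP seq=2000 -> fresh
Step 1: SEND seq=2095 -> fresh
Step 2: SEND seq=0 -> fresh
Step 3: SEND seq=2000 -> retransmit
Step 4: SEND seq=2000 -> retransmit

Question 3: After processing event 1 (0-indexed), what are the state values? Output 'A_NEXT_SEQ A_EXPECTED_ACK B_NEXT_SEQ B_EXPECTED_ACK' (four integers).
After event 0: A_seq=0 A_ack=2000 B_seq=2095 B_ack=0
After event 1: A_seq=0 A_ack=2000 B_seq=2230 B_ack=0

0 2000 2230 0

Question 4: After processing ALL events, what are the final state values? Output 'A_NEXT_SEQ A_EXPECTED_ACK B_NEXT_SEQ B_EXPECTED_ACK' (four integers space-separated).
Answer: 68 2230 2230 68

Derivation:
After event 0: A_seq=0 A_ack=2000 B_seq=2095 B_ack=0
After event 1: A_seq=0 A_ack=2000 B_seq=2230 B_ack=0
After event 2: A_seq=68 A_ack=2000 B_seq=2230 B_ack=68
After event 3: A_seq=68 A_ack=2230 B_seq=2230 B_ack=68
After event 4: A_seq=68 A_ack=2230 B_seq=2230 B_ack=68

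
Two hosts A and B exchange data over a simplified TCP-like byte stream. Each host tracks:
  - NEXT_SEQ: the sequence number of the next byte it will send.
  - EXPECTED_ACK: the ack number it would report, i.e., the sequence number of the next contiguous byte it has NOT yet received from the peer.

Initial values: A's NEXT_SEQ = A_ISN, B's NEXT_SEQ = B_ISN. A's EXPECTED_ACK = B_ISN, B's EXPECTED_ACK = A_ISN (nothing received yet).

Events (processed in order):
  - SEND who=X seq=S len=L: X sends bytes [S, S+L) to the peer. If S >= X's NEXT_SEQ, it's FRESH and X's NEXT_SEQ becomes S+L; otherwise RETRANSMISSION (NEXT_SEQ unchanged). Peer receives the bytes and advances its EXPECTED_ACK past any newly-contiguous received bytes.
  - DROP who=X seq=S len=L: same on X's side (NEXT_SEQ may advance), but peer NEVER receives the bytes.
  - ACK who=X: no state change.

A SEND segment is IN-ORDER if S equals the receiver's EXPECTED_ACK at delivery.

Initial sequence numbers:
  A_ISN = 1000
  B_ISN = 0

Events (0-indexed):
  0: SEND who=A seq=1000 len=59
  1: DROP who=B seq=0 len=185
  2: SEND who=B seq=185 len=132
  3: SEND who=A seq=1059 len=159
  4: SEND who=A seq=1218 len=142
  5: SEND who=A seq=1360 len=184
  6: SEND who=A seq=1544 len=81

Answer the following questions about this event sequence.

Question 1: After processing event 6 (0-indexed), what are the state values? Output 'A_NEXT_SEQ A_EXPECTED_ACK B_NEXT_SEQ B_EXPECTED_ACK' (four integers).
After event 0: A_seq=1059 A_ack=0 B_seq=0 B_ack=1059
After event 1: A_seq=1059 A_ack=0 B_seq=185 B_ack=1059
After event 2: A_seq=1059 A_ack=0 B_seq=317 B_ack=1059
After event 3: A_seq=1218 A_ack=0 B_seq=317 B_ack=1218
After event 4: A_seq=1360 A_ack=0 B_seq=317 B_ack=1360
After event 5: A_seq=1544 A_ack=0 B_seq=317 B_ack=1544
After event 6: A_seq=1625 A_ack=0 B_seq=317 B_ack=1625

1625 0 317 1625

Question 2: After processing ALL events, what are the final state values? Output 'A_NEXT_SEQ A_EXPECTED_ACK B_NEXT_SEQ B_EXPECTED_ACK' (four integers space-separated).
After event 0: A_seq=1059 A_ack=0 B_seq=0 B_ack=1059
After event 1: A_seq=1059 A_ack=0 B_seq=185 B_ack=1059
After event 2: A_seq=1059 A_ack=0 B_seq=317 B_ack=1059
After event 3: A_seq=1218 A_ack=0 B_seq=317 B_ack=1218
After event 4: A_seq=1360 A_ack=0 B_seq=317 B_ack=1360
After event 5: A_seq=1544 A_ack=0 B_seq=317 B_ack=1544
After event 6: A_seq=1625 A_ack=0 B_seq=317 B_ack=1625

Answer: 1625 0 317 1625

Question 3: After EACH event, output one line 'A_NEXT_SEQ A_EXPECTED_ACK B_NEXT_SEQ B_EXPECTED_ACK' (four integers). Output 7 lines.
1059 0 0 1059
1059 0 185 1059
1059 0 317 1059
1218 0 317 1218
1360 0 317 1360
1544 0 317 1544
1625 0 317 1625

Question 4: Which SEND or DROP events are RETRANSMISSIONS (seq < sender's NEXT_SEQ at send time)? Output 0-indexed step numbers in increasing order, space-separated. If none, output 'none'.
Answer: none

Derivation:
Step 0: SEND seq=1000 -> fresh
Step 1: DROP seq=0 -> fresh
Step 2: SEND seq=185 -> fresh
Step 3: SEND seq=1059 -> fresh
Step 4: SEND seq=1218 -> fresh
Step 5: SEND seq=1360 -> fresh
Step 6: SEND seq=1544 -> fresh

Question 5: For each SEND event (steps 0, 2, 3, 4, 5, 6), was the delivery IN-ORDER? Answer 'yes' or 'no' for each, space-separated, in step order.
Step 0: SEND seq=1000 -> in-order
Step 2: SEND seq=185 -> out-of-order
Step 3: SEND seq=1059 -> in-order
Step 4: SEND seq=1218 -> in-order
Step 5: SEND seq=1360 -> in-order
Step 6: SEND seq=1544 -> in-order

Answer: yes no yes yes yes yes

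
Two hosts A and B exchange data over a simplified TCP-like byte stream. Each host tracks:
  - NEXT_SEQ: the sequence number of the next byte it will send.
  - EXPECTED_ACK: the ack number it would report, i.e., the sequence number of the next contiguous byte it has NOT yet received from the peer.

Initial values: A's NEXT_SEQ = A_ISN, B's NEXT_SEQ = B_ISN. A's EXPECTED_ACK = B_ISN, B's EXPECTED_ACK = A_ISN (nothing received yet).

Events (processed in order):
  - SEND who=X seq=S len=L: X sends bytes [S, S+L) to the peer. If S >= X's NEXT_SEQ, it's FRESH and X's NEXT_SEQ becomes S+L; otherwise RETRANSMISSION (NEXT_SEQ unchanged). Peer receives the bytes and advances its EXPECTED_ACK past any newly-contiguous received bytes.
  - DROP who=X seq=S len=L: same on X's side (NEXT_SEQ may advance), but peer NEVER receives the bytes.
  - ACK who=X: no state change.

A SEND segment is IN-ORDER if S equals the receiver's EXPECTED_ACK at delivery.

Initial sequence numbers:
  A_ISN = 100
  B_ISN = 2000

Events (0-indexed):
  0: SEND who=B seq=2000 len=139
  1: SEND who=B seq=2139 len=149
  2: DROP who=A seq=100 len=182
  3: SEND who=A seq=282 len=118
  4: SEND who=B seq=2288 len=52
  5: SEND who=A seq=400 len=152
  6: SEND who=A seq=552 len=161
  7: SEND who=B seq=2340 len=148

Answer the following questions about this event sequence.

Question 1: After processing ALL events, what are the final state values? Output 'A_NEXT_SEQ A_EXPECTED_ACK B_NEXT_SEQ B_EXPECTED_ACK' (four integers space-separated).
Answer: 713 2488 2488 100

Derivation:
After event 0: A_seq=100 A_ack=2139 B_seq=2139 B_ack=100
After event 1: A_seq=100 A_ack=2288 B_seq=2288 B_ack=100
After event 2: A_seq=282 A_ack=2288 B_seq=2288 B_ack=100
After event 3: A_seq=400 A_ack=2288 B_seq=2288 B_ack=100
After event 4: A_seq=400 A_ack=2340 B_seq=2340 B_ack=100
After event 5: A_seq=552 A_ack=2340 B_seq=2340 B_ack=100
After event 6: A_seq=713 A_ack=2340 B_seq=2340 B_ack=100
After event 7: A_seq=713 A_ack=2488 B_seq=2488 B_ack=100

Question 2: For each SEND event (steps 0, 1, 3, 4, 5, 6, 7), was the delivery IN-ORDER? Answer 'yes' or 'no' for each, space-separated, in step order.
Answer: yes yes no yes no no yes

Derivation:
Step 0: SEND seq=2000 -> in-order
Step 1: SEND seq=2139 -> in-order
Step 3: SEND seq=282 -> out-of-order
Step 4: SEND seq=2288 -> in-order
Step 5: SEND seq=400 -> out-of-order
Step 6: SEND seq=552 -> out-of-order
Step 7: SEND seq=2340 -> in-order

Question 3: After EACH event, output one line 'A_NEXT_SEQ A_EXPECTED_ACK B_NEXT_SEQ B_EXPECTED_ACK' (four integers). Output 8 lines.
100 2139 2139 100
100 2288 2288 100
282 2288 2288 100
400 2288 2288 100
400 2340 2340 100
552 2340 2340 100
713 2340 2340 100
713 2488 2488 100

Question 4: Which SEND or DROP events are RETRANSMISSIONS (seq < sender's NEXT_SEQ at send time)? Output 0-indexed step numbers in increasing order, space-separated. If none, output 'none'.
Step 0: SEND seq=2000 -> fresh
Step 1: SEND seq=2139 -> fresh
Step 2: DROP seq=100 -> fresh
Step 3: SEND seq=282 -> fresh
Step 4: SEND seq=2288 -> fresh
Step 5: SEND seq=400 -> fresh
Step 6: SEND seq=552 -> fresh
Step 7: SEND seq=2340 -> fresh

Answer: none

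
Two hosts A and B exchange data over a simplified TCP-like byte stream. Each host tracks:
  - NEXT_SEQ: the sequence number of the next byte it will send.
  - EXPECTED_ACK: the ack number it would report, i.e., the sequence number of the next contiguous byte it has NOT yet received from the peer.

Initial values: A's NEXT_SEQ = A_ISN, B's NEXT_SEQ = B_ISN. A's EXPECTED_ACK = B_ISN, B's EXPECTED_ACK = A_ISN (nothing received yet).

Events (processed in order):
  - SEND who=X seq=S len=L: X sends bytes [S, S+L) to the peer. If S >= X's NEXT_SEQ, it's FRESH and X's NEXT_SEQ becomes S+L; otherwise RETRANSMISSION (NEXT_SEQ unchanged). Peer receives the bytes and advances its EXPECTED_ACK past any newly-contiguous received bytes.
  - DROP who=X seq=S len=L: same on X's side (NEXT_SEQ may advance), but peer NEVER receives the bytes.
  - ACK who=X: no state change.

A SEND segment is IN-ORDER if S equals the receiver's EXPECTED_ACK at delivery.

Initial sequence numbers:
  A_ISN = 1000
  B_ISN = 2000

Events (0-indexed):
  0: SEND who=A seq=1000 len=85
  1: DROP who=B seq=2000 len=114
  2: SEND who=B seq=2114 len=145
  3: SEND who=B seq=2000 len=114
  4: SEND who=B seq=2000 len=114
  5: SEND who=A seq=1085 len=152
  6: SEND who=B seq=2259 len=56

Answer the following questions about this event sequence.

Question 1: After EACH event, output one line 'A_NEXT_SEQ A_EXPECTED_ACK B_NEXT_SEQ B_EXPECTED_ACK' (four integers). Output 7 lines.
1085 2000 2000 1085
1085 2000 2114 1085
1085 2000 2259 1085
1085 2259 2259 1085
1085 2259 2259 1085
1237 2259 2259 1237
1237 2315 2315 1237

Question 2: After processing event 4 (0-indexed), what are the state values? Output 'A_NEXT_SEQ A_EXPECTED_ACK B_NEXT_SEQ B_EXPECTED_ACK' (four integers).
After event 0: A_seq=1085 A_ack=2000 B_seq=2000 B_ack=1085
After event 1: A_seq=1085 A_ack=2000 B_seq=2114 B_ack=1085
After event 2: A_seq=1085 A_ack=2000 B_seq=2259 B_ack=1085
After event 3: A_seq=1085 A_ack=2259 B_seq=2259 B_ack=1085
After event 4: A_seq=1085 A_ack=2259 B_seq=2259 B_ack=1085

1085 2259 2259 1085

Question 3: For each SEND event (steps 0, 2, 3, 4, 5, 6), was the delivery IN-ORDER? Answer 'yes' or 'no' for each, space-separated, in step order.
Step 0: SEND seq=1000 -> in-order
Step 2: SEND seq=2114 -> out-of-order
Step 3: SEND seq=2000 -> in-order
Step 4: SEND seq=2000 -> out-of-order
Step 5: SEND seq=1085 -> in-order
Step 6: SEND seq=2259 -> in-order

Answer: yes no yes no yes yes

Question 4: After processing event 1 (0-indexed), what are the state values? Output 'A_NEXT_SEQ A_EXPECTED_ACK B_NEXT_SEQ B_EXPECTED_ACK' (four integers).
After event 0: A_seq=1085 A_ack=2000 B_seq=2000 B_ack=1085
After event 1: A_seq=1085 A_ack=2000 B_seq=2114 B_ack=1085

1085 2000 2114 1085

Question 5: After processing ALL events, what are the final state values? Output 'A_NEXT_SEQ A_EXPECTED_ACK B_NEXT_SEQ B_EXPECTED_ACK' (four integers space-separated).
After event 0: A_seq=1085 A_ack=2000 B_seq=2000 B_ack=1085
After event 1: A_seq=1085 A_ack=2000 B_seq=2114 B_ack=1085
After event 2: A_seq=1085 A_ack=2000 B_seq=2259 B_ack=1085
After event 3: A_seq=1085 A_ack=2259 B_seq=2259 B_ack=1085
After event 4: A_seq=1085 A_ack=2259 B_seq=2259 B_ack=1085
After event 5: A_seq=1237 A_ack=2259 B_seq=2259 B_ack=1237
After event 6: A_seq=1237 A_ack=2315 B_seq=2315 B_ack=1237

Answer: 1237 2315 2315 1237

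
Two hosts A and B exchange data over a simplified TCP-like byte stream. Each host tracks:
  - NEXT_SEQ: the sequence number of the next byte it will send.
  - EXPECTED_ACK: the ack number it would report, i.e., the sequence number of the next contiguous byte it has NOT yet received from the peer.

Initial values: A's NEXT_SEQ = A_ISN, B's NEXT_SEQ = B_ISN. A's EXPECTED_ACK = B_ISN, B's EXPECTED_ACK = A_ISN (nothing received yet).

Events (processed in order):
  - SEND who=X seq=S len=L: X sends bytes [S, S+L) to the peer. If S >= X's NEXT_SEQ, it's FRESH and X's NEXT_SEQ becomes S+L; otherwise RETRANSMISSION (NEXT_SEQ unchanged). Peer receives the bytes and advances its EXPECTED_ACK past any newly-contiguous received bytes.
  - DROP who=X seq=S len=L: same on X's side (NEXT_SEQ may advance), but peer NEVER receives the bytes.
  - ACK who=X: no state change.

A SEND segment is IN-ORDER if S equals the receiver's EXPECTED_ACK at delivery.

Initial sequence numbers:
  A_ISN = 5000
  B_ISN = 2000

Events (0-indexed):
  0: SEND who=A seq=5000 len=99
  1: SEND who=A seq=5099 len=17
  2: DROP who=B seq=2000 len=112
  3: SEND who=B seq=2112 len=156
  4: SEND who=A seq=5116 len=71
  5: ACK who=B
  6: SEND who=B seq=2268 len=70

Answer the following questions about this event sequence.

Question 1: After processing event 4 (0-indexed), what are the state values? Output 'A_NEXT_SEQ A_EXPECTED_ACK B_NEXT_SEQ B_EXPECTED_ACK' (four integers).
After event 0: A_seq=5099 A_ack=2000 B_seq=2000 B_ack=5099
After event 1: A_seq=5116 A_ack=2000 B_seq=2000 B_ack=5116
After event 2: A_seq=5116 A_ack=2000 B_seq=2112 B_ack=5116
After event 3: A_seq=5116 A_ack=2000 B_seq=2268 B_ack=5116
After event 4: A_seq=5187 A_ack=2000 B_seq=2268 B_ack=5187

5187 2000 2268 5187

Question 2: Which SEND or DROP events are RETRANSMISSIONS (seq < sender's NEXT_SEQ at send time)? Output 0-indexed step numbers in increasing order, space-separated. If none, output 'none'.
Step 0: SEND seq=5000 -> fresh
Step 1: SEND seq=5099 -> fresh
Step 2: DROP seq=2000 -> fresh
Step 3: SEND seq=2112 -> fresh
Step 4: SEND seq=5116 -> fresh
Step 6: SEND seq=2268 -> fresh

Answer: none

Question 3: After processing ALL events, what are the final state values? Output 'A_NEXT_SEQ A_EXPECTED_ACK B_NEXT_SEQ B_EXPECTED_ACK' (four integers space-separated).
After event 0: A_seq=5099 A_ack=2000 B_seq=2000 B_ack=5099
After event 1: A_seq=5116 A_ack=2000 B_seq=2000 B_ack=5116
After event 2: A_seq=5116 A_ack=2000 B_seq=2112 B_ack=5116
After event 3: A_seq=5116 A_ack=2000 B_seq=2268 B_ack=5116
After event 4: A_seq=5187 A_ack=2000 B_seq=2268 B_ack=5187
After event 5: A_seq=5187 A_ack=2000 B_seq=2268 B_ack=5187
After event 6: A_seq=5187 A_ack=2000 B_seq=2338 B_ack=5187

Answer: 5187 2000 2338 5187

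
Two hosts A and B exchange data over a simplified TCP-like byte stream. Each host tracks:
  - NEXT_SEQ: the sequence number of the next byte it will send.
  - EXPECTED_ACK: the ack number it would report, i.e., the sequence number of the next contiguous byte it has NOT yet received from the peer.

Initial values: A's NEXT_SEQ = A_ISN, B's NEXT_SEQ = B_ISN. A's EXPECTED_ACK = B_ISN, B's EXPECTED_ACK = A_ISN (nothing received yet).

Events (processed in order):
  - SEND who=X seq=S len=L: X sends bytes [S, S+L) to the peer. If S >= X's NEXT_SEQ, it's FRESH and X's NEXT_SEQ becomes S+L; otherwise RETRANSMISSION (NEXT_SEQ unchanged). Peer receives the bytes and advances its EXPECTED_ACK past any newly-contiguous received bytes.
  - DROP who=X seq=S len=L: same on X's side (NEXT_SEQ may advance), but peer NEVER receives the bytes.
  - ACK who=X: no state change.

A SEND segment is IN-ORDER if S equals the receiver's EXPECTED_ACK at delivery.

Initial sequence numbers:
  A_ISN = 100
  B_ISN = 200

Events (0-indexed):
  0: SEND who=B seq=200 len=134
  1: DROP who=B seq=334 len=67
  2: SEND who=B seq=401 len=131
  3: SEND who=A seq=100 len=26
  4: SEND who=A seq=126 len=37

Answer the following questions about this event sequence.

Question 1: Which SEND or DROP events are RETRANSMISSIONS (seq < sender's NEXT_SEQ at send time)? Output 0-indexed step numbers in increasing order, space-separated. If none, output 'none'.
Step 0: SEND seq=200 -> fresh
Step 1: DROP seq=334 -> fresh
Step 2: SEND seq=401 -> fresh
Step 3: SEND seq=100 -> fresh
Step 4: SEND seq=126 -> fresh

Answer: none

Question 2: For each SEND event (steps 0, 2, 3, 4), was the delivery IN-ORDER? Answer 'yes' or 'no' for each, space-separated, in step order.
Answer: yes no yes yes

Derivation:
Step 0: SEND seq=200 -> in-order
Step 2: SEND seq=401 -> out-of-order
Step 3: SEND seq=100 -> in-order
Step 4: SEND seq=126 -> in-order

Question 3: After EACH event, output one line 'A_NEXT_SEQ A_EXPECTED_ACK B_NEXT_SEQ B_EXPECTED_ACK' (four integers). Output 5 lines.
100 334 334 100
100 334 401 100
100 334 532 100
126 334 532 126
163 334 532 163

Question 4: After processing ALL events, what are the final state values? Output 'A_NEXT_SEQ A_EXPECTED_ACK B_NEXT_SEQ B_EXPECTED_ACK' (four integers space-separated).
After event 0: A_seq=100 A_ack=334 B_seq=334 B_ack=100
After event 1: A_seq=100 A_ack=334 B_seq=401 B_ack=100
After event 2: A_seq=100 A_ack=334 B_seq=532 B_ack=100
After event 3: A_seq=126 A_ack=334 B_seq=532 B_ack=126
After event 4: A_seq=163 A_ack=334 B_seq=532 B_ack=163

Answer: 163 334 532 163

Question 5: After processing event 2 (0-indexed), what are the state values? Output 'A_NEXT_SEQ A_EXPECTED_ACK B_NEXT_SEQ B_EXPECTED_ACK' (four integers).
After event 0: A_seq=100 A_ack=334 B_seq=334 B_ack=100
After event 1: A_seq=100 A_ack=334 B_seq=401 B_ack=100
After event 2: A_seq=100 A_ack=334 B_seq=532 B_ack=100

100 334 532 100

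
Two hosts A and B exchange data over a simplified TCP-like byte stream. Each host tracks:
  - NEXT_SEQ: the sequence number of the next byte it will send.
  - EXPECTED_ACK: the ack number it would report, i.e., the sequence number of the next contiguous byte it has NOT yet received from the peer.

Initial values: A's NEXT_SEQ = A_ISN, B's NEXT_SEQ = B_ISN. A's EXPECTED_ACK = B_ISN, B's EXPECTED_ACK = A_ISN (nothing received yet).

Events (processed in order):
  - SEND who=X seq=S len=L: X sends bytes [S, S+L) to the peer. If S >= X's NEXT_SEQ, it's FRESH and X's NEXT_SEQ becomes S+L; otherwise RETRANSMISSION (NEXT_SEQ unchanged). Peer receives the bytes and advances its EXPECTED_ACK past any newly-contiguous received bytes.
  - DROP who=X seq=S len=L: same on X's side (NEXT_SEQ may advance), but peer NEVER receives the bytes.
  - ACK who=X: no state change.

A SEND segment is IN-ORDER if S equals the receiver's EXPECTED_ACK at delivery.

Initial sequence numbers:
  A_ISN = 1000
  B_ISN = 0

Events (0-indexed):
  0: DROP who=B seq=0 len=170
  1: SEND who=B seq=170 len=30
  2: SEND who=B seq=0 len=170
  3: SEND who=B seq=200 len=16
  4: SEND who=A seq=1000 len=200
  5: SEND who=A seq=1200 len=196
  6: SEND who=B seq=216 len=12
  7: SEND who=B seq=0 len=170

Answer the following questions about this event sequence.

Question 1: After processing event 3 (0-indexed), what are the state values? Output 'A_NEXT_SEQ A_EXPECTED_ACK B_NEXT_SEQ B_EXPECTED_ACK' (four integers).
After event 0: A_seq=1000 A_ack=0 B_seq=170 B_ack=1000
After event 1: A_seq=1000 A_ack=0 B_seq=200 B_ack=1000
After event 2: A_seq=1000 A_ack=200 B_seq=200 B_ack=1000
After event 3: A_seq=1000 A_ack=216 B_seq=216 B_ack=1000

1000 216 216 1000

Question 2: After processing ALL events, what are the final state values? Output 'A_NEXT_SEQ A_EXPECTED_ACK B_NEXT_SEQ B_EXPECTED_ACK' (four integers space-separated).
Answer: 1396 228 228 1396

Derivation:
After event 0: A_seq=1000 A_ack=0 B_seq=170 B_ack=1000
After event 1: A_seq=1000 A_ack=0 B_seq=200 B_ack=1000
After event 2: A_seq=1000 A_ack=200 B_seq=200 B_ack=1000
After event 3: A_seq=1000 A_ack=216 B_seq=216 B_ack=1000
After event 4: A_seq=1200 A_ack=216 B_seq=216 B_ack=1200
After event 5: A_seq=1396 A_ack=216 B_seq=216 B_ack=1396
After event 6: A_seq=1396 A_ack=228 B_seq=228 B_ack=1396
After event 7: A_seq=1396 A_ack=228 B_seq=228 B_ack=1396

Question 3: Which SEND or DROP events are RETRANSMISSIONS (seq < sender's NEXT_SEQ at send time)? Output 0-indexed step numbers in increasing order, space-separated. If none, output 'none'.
Answer: 2 7

Derivation:
Step 0: DROP seq=0 -> fresh
Step 1: SEND seq=170 -> fresh
Step 2: SEND seq=0 -> retransmit
Step 3: SEND seq=200 -> fresh
Step 4: SEND seq=1000 -> fresh
Step 5: SEND seq=1200 -> fresh
Step 6: SEND seq=216 -> fresh
Step 7: SEND seq=0 -> retransmit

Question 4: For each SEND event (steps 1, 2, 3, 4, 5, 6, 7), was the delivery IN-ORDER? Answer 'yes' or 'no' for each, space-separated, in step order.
Answer: no yes yes yes yes yes no

Derivation:
Step 1: SEND seq=170 -> out-of-order
Step 2: SEND seq=0 -> in-order
Step 3: SEND seq=200 -> in-order
Step 4: SEND seq=1000 -> in-order
Step 5: SEND seq=1200 -> in-order
Step 6: SEND seq=216 -> in-order
Step 7: SEND seq=0 -> out-of-order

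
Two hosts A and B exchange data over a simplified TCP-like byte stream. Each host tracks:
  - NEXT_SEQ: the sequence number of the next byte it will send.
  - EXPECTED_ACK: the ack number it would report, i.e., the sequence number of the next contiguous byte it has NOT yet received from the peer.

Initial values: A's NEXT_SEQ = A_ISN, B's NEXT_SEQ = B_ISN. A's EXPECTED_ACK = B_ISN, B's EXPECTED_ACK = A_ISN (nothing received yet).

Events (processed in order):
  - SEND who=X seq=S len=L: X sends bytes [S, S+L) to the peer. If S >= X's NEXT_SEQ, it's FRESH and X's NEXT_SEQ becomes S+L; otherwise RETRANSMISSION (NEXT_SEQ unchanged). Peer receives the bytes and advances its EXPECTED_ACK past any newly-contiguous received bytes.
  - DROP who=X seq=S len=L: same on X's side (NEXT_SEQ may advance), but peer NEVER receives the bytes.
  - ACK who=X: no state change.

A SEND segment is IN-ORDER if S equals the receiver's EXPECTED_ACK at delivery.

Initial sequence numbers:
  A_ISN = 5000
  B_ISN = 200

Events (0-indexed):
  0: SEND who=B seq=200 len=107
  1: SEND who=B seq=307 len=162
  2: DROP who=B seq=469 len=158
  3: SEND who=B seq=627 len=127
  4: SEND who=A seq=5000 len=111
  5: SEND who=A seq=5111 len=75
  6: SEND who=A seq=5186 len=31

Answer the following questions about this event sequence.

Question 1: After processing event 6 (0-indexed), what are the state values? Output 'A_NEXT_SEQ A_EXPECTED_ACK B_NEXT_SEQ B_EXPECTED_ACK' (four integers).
After event 0: A_seq=5000 A_ack=307 B_seq=307 B_ack=5000
After event 1: A_seq=5000 A_ack=469 B_seq=469 B_ack=5000
After event 2: A_seq=5000 A_ack=469 B_seq=627 B_ack=5000
After event 3: A_seq=5000 A_ack=469 B_seq=754 B_ack=5000
After event 4: A_seq=5111 A_ack=469 B_seq=754 B_ack=5111
After event 5: A_seq=5186 A_ack=469 B_seq=754 B_ack=5186
After event 6: A_seq=5217 A_ack=469 B_seq=754 B_ack=5217

5217 469 754 5217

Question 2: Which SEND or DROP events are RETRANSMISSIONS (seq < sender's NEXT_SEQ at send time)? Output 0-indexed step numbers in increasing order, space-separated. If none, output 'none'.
Answer: none

Derivation:
Step 0: SEND seq=200 -> fresh
Step 1: SEND seq=307 -> fresh
Step 2: DROP seq=469 -> fresh
Step 3: SEND seq=627 -> fresh
Step 4: SEND seq=5000 -> fresh
Step 5: SEND seq=5111 -> fresh
Step 6: SEND seq=5186 -> fresh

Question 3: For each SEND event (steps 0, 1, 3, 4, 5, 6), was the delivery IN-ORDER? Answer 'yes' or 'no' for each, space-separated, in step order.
Step 0: SEND seq=200 -> in-order
Step 1: SEND seq=307 -> in-order
Step 3: SEND seq=627 -> out-of-order
Step 4: SEND seq=5000 -> in-order
Step 5: SEND seq=5111 -> in-order
Step 6: SEND seq=5186 -> in-order

Answer: yes yes no yes yes yes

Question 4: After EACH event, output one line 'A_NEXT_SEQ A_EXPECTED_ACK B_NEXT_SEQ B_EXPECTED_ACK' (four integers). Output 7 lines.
5000 307 307 5000
5000 469 469 5000
5000 469 627 5000
5000 469 754 5000
5111 469 754 5111
5186 469 754 5186
5217 469 754 5217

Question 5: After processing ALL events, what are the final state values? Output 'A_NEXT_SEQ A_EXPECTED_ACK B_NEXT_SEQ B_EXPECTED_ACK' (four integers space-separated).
Answer: 5217 469 754 5217

Derivation:
After event 0: A_seq=5000 A_ack=307 B_seq=307 B_ack=5000
After event 1: A_seq=5000 A_ack=469 B_seq=469 B_ack=5000
After event 2: A_seq=5000 A_ack=469 B_seq=627 B_ack=5000
After event 3: A_seq=5000 A_ack=469 B_seq=754 B_ack=5000
After event 4: A_seq=5111 A_ack=469 B_seq=754 B_ack=5111
After event 5: A_seq=5186 A_ack=469 B_seq=754 B_ack=5186
After event 6: A_seq=5217 A_ack=469 B_seq=754 B_ack=5217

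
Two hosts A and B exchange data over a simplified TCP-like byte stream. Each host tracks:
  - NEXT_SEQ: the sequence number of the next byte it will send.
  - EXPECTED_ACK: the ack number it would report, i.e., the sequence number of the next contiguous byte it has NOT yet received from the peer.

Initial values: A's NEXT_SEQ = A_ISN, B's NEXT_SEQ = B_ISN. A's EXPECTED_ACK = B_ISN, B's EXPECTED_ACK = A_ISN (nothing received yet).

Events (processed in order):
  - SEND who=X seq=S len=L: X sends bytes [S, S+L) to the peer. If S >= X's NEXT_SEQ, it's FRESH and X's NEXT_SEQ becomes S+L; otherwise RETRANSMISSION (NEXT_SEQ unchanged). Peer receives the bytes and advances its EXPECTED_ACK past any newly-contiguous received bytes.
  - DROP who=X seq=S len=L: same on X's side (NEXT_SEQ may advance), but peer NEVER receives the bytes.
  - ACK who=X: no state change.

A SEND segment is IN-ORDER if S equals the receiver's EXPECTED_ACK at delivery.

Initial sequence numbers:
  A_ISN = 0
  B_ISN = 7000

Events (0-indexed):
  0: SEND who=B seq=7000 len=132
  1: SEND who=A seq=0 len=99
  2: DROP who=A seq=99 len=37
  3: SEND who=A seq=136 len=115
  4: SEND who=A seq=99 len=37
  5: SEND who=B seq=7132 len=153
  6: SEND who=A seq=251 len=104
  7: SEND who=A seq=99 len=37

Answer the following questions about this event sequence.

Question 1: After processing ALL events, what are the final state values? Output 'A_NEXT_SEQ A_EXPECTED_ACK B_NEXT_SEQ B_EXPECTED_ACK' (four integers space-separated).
Answer: 355 7285 7285 355

Derivation:
After event 0: A_seq=0 A_ack=7132 B_seq=7132 B_ack=0
After event 1: A_seq=99 A_ack=7132 B_seq=7132 B_ack=99
After event 2: A_seq=136 A_ack=7132 B_seq=7132 B_ack=99
After event 3: A_seq=251 A_ack=7132 B_seq=7132 B_ack=99
After event 4: A_seq=251 A_ack=7132 B_seq=7132 B_ack=251
After event 5: A_seq=251 A_ack=7285 B_seq=7285 B_ack=251
After event 6: A_seq=355 A_ack=7285 B_seq=7285 B_ack=355
After event 7: A_seq=355 A_ack=7285 B_seq=7285 B_ack=355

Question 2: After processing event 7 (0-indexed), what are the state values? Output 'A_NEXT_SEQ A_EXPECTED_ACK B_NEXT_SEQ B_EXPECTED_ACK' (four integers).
After event 0: A_seq=0 A_ack=7132 B_seq=7132 B_ack=0
After event 1: A_seq=99 A_ack=7132 B_seq=7132 B_ack=99
After event 2: A_seq=136 A_ack=7132 B_seq=7132 B_ack=99
After event 3: A_seq=251 A_ack=7132 B_seq=7132 B_ack=99
After event 4: A_seq=251 A_ack=7132 B_seq=7132 B_ack=251
After event 5: A_seq=251 A_ack=7285 B_seq=7285 B_ack=251
After event 6: A_seq=355 A_ack=7285 B_seq=7285 B_ack=355
After event 7: A_seq=355 A_ack=7285 B_seq=7285 B_ack=355

355 7285 7285 355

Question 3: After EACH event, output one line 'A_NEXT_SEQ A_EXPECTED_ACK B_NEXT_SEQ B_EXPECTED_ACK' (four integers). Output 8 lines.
0 7132 7132 0
99 7132 7132 99
136 7132 7132 99
251 7132 7132 99
251 7132 7132 251
251 7285 7285 251
355 7285 7285 355
355 7285 7285 355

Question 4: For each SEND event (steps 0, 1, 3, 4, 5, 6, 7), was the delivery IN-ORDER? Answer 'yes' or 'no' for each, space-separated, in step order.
Answer: yes yes no yes yes yes no

Derivation:
Step 0: SEND seq=7000 -> in-order
Step 1: SEND seq=0 -> in-order
Step 3: SEND seq=136 -> out-of-order
Step 4: SEND seq=99 -> in-order
Step 5: SEND seq=7132 -> in-order
Step 6: SEND seq=251 -> in-order
Step 7: SEND seq=99 -> out-of-order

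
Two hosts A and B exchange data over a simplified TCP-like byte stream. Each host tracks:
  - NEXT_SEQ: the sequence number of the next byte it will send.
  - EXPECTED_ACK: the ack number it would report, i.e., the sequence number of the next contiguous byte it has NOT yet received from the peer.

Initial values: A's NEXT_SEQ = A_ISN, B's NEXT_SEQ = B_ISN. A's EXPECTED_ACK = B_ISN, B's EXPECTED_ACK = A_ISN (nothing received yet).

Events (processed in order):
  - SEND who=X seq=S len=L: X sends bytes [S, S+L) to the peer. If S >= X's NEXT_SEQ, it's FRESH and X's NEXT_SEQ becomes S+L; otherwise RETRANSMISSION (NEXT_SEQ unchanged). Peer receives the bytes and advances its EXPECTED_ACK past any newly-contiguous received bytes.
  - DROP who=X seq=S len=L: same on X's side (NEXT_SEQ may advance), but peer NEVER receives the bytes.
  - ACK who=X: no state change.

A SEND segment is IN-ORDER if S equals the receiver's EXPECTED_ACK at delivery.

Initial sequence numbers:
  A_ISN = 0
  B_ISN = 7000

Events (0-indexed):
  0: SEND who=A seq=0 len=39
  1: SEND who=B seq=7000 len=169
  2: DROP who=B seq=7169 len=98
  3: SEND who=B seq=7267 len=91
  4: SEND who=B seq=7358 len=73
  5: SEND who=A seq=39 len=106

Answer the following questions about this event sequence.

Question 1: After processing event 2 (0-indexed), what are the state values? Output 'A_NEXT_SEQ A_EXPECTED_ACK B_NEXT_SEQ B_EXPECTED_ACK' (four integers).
After event 0: A_seq=39 A_ack=7000 B_seq=7000 B_ack=39
After event 1: A_seq=39 A_ack=7169 B_seq=7169 B_ack=39
After event 2: A_seq=39 A_ack=7169 B_seq=7267 B_ack=39

39 7169 7267 39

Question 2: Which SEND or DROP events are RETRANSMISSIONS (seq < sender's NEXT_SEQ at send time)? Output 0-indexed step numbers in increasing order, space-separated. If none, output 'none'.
Answer: none

Derivation:
Step 0: SEND seq=0 -> fresh
Step 1: SEND seq=7000 -> fresh
Step 2: DROP seq=7169 -> fresh
Step 3: SEND seq=7267 -> fresh
Step 4: SEND seq=7358 -> fresh
Step 5: SEND seq=39 -> fresh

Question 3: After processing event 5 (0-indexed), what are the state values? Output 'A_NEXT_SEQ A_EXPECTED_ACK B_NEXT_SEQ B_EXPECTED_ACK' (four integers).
After event 0: A_seq=39 A_ack=7000 B_seq=7000 B_ack=39
After event 1: A_seq=39 A_ack=7169 B_seq=7169 B_ack=39
After event 2: A_seq=39 A_ack=7169 B_seq=7267 B_ack=39
After event 3: A_seq=39 A_ack=7169 B_seq=7358 B_ack=39
After event 4: A_seq=39 A_ack=7169 B_seq=7431 B_ack=39
After event 5: A_seq=145 A_ack=7169 B_seq=7431 B_ack=145

145 7169 7431 145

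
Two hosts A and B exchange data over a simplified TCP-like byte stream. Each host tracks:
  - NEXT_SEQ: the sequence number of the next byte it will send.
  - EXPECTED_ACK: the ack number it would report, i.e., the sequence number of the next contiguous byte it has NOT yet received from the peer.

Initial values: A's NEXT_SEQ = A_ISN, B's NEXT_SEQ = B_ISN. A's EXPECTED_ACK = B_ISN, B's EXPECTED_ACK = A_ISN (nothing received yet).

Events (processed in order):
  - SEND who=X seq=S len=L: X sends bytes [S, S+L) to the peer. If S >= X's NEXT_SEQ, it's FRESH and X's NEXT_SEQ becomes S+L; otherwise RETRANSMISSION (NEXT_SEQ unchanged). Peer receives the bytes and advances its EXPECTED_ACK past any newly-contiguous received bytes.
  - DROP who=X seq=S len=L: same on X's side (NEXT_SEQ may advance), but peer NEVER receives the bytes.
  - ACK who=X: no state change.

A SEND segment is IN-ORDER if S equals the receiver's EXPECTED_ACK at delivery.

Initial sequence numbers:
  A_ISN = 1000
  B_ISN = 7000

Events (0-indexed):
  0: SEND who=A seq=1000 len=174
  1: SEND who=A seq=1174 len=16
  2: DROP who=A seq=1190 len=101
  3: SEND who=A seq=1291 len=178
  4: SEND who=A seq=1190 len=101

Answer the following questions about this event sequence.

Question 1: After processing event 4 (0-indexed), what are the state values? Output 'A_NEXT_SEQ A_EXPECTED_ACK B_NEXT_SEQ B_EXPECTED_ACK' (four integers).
After event 0: A_seq=1174 A_ack=7000 B_seq=7000 B_ack=1174
After event 1: A_seq=1190 A_ack=7000 B_seq=7000 B_ack=1190
After event 2: A_seq=1291 A_ack=7000 B_seq=7000 B_ack=1190
After event 3: A_seq=1469 A_ack=7000 B_seq=7000 B_ack=1190
After event 4: A_seq=1469 A_ack=7000 B_seq=7000 B_ack=1469

1469 7000 7000 1469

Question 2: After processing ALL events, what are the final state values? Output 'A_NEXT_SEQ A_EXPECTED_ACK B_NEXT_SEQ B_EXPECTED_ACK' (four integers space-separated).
After event 0: A_seq=1174 A_ack=7000 B_seq=7000 B_ack=1174
After event 1: A_seq=1190 A_ack=7000 B_seq=7000 B_ack=1190
After event 2: A_seq=1291 A_ack=7000 B_seq=7000 B_ack=1190
After event 3: A_seq=1469 A_ack=7000 B_seq=7000 B_ack=1190
After event 4: A_seq=1469 A_ack=7000 B_seq=7000 B_ack=1469

Answer: 1469 7000 7000 1469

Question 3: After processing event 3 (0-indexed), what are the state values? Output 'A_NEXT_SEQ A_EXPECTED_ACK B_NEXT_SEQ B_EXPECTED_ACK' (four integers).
After event 0: A_seq=1174 A_ack=7000 B_seq=7000 B_ack=1174
After event 1: A_seq=1190 A_ack=7000 B_seq=7000 B_ack=1190
After event 2: A_seq=1291 A_ack=7000 B_seq=7000 B_ack=1190
After event 3: A_seq=1469 A_ack=7000 B_seq=7000 B_ack=1190

1469 7000 7000 1190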